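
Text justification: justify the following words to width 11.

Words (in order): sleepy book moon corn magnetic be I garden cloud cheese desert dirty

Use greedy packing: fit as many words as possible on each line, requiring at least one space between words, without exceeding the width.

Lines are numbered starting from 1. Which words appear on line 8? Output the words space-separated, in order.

Answer: dirty

Derivation:
Line 1: ['sleepy', 'book'] (min_width=11, slack=0)
Line 2: ['moon', 'corn'] (min_width=9, slack=2)
Line 3: ['magnetic', 'be'] (min_width=11, slack=0)
Line 4: ['I', 'garden'] (min_width=8, slack=3)
Line 5: ['cloud'] (min_width=5, slack=6)
Line 6: ['cheese'] (min_width=6, slack=5)
Line 7: ['desert'] (min_width=6, slack=5)
Line 8: ['dirty'] (min_width=5, slack=6)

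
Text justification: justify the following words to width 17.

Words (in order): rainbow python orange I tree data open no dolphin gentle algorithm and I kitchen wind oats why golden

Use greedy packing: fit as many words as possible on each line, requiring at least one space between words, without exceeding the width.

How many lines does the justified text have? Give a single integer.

Answer: 7

Derivation:
Line 1: ['rainbow', 'python'] (min_width=14, slack=3)
Line 2: ['orange', 'I', 'tree'] (min_width=13, slack=4)
Line 3: ['data', 'open', 'no'] (min_width=12, slack=5)
Line 4: ['dolphin', 'gentle'] (min_width=14, slack=3)
Line 5: ['algorithm', 'and', 'I'] (min_width=15, slack=2)
Line 6: ['kitchen', 'wind', 'oats'] (min_width=17, slack=0)
Line 7: ['why', 'golden'] (min_width=10, slack=7)
Total lines: 7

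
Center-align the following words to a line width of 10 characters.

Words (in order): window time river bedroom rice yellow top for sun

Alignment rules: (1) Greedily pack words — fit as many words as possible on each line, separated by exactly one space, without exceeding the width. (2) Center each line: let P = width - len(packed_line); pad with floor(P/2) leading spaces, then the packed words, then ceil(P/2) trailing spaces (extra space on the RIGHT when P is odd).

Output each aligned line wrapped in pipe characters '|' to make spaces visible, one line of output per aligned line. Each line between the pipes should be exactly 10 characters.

Answer: |  window  |
|time river|
| bedroom  |
|   rice   |
|yellow top|
| for sun  |

Derivation:
Line 1: ['window'] (min_width=6, slack=4)
Line 2: ['time', 'river'] (min_width=10, slack=0)
Line 3: ['bedroom'] (min_width=7, slack=3)
Line 4: ['rice'] (min_width=4, slack=6)
Line 5: ['yellow', 'top'] (min_width=10, slack=0)
Line 6: ['for', 'sun'] (min_width=7, slack=3)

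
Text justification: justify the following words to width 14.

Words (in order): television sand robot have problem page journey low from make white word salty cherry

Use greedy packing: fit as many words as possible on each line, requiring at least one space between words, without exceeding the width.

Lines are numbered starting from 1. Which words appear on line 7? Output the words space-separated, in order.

Line 1: ['television'] (min_width=10, slack=4)
Line 2: ['sand', 'robot'] (min_width=10, slack=4)
Line 3: ['have', 'problem'] (min_width=12, slack=2)
Line 4: ['page', 'journey'] (min_width=12, slack=2)
Line 5: ['low', 'from', 'make'] (min_width=13, slack=1)
Line 6: ['white', 'word'] (min_width=10, slack=4)
Line 7: ['salty', 'cherry'] (min_width=12, slack=2)

Answer: salty cherry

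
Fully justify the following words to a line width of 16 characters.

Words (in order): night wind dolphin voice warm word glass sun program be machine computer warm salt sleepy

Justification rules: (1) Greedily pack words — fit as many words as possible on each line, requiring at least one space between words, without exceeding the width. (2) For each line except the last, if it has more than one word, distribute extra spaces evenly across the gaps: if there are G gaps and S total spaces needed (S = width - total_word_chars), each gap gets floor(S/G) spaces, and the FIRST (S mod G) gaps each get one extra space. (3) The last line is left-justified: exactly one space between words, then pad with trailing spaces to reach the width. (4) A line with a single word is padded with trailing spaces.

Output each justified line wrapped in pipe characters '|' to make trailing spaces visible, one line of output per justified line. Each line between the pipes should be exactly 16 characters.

Answer: |night       wind|
|dolphin    voice|
|warm  word glass|
|sun  program  be|
|machine computer|
|warm salt sleepy|

Derivation:
Line 1: ['night', 'wind'] (min_width=10, slack=6)
Line 2: ['dolphin', 'voice'] (min_width=13, slack=3)
Line 3: ['warm', 'word', 'glass'] (min_width=15, slack=1)
Line 4: ['sun', 'program', 'be'] (min_width=14, slack=2)
Line 5: ['machine', 'computer'] (min_width=16, slack=0)
Line 6: ['warm', 'salt', 'sleepy'] (min_width=16, slack=0)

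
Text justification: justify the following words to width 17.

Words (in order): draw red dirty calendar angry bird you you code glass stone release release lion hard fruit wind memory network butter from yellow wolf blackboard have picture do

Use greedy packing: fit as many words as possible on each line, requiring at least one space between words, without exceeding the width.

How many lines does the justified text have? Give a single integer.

Line 1: ['draw', 'red', 'dirty'] (min_width=14, slack=3)
Line 2: ['calendar', 'angry'] (min_width=14, slack=3)
Line 3: ['bird', 'you', 'you', 'code'] (min_width=17, slack=0)
Line 4: ['glass', 'stone'] (min_width=11, slack=6)
Line 5: ['release', 'release'] (min_width=15, slack=2)
Line 6: ['lion', 'hard', 'fruit'] (min_width=15, slack=2)
Line 7: ['wind', 'memory'] (min_width=11, slack=6)
Line 8: ['network', 'butter'] (min_width=14, slack=3)
Line 9: ['from', 'yellow', 'wolf'] (min_width=16, slack=1)
Line 10: ['blackboard', 'have'] (min_width=15, slack=2)
Line 11: ['picture', 'do'] (min_width=10, slack=7)
Total lines: 11

Answer: 11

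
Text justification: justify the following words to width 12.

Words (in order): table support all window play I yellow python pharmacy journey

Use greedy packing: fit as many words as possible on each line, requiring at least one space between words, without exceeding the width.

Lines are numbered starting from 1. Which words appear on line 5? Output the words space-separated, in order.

Line 1: ['table'] (min_width=5, slack=7)
Line 2: ['support', 'all'] (min_width=11, slack=1)
Line 3: ['window', 'play'] (min_width=11, slack=1)
Line 4: ['I', 'yellow'] (min_width=8, slack=4)
Line 5: ['python'] (min_width=6, slack=6)
Line 6: ['pharmacy'] (min_width=8, slack=4)
Line 7: ['journey'] (min_width=7, slack=5)

Answer: python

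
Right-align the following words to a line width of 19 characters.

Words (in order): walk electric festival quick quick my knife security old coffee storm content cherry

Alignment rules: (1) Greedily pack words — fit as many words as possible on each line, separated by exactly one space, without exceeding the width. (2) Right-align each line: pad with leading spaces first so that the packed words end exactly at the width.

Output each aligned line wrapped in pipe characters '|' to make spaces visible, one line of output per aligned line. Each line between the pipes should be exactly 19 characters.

Answer: |      walk electric|
|     festival quick|
|     quick my knife|
|security old coffee|
|      storm content|
|             cherry|

Derivation:
Line 1: ['walk', 'electric'] (min_width=13, slack=6)
Line 2: ['festival', 'quick'] (min_width=14, slack=5)
Line 3: ['quick', 'my', 'knife'] (min_width=14, slack=5)
Line 4: ['security', 'old', 'coffee'] (min_width=19, slack=0)
Line 5: ['storm', 'content'] (min_width=13, slack=6)
Line 6: ['cherry'] (min_width=6, slack=13)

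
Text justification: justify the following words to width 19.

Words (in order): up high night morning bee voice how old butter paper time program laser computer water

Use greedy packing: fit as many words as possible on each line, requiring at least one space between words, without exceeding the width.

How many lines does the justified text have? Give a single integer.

Answer: 6

Derivation:
Line 1: ['up', 'high', 'night'] (min_width=13, slack=6)
Line 2: ['morning', 'bee', 'voice'] (min_width=17, slack=2)
Line 3: ['how', 'old', 'butter'] (min_width=14, slack=5)
Line 4: ['paper', 'time', 'program'] (min_width=18, slack=1)
Line 5: ['laser', 'computer'] (min_width=14, slack=5)
Line 6: ['water'] (min_width=5, slack=14)
Total lines: 6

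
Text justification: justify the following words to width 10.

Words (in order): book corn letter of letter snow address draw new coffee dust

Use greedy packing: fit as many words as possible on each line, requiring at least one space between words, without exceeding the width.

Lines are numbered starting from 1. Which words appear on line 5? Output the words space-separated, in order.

Line 1: ['book', 'corn'] (min_width=9, slack=1)
Line 2: ['letter', 'of'] (min_width=9, slack=1)
Line 3: ['letter'] (min_width=6, slack=4)
Line 4: ['snow'] (min_width=4, slack=6)
Line 5: ['address'] (min_width=7, slack=3)
Line 6: ['draw', 'new'] (min_width=8, slack=2)
Line 7: ['coffee'] (min_width=6, slack=4)
Line 8: ['dust'] (min_width=4, slack=6)

Answer: address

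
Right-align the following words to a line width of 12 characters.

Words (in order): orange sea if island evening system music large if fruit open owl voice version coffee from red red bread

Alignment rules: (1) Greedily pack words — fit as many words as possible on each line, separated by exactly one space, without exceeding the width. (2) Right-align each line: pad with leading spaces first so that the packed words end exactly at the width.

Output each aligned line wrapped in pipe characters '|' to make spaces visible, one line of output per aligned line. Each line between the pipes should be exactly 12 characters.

Answer: |  orange sea|
|   if island|
|     evening|
|system music|
|    large if|
|  fruit open|
|   owl voice|
|     version|
| coffee from|
|     red red|
|       bread|

Derivation:
Line 1: ['orange', 'sea'] (min_width=10, slack=2)
Line 2: ['if', 'island'] (min_width=9, slack=3)
Line 3: ['evening'] (min_width=7, slack=5)
Line 4: ['system', 'music'] (min_width=12, slack=0)
Line 5: ['large', 'if'] (min_width=8, slack=4)
Line 6: ['fruit', 'open'] (min_width=10, slack=2)
Line 7: ['owl', 'voice'] (min_width=9, slack=3)
Line 8: ['version'] (min_width=7, slack=5)
Line 9: ['coffee', 'from'] (min_width=11, slack=1)
Line 10: ['red', 'red'] (min_width=7, slack=5)
Line 11: ['bread'] (min_width=5, slack=7)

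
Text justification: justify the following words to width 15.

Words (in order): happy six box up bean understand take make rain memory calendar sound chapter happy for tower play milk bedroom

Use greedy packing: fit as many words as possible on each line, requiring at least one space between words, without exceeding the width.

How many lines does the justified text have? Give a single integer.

Line 1: ['happy', 'six', 'box'] (min_width=13, slack=2)
Line 2: ['up', 'bean'] (min_width=7, slack=8)
Line 3: ['understand', 'take'] (min_width=15, slack=0)
Line 4: ['make', 'rain'] (min_width=9, slack=6)
Line 5: ['memory', 'calendar'] (min_width=15, slack=0)
Line 6: ['sound', 'chapter'] (min_width=13, slack=2)
Line 7: ['happy', 'for', 'tower'] (min_width=15, slack=0)
Line 8: ['play', 'milk'] (min_width=9, slack=6)
Line 9: ['bedroom'] (min_width=7, slack=8)
Total lines: 9

Answer: 9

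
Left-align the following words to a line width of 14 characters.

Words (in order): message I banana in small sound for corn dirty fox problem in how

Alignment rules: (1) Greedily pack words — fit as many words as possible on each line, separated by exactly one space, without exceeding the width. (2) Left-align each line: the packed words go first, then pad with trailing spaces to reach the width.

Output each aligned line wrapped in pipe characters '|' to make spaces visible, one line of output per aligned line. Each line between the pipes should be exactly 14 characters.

Line 1: ['message', 'I'] (min_width=9, slack=5)
Line 2: ['banana', 'in'] (min_width=9, slack=5)
Line 3: ['small', 'sound'] (min_width=11, slack=3)
Line 4: ['for', 'corn', 'dirty'] (min_width=14, slack=0)
Line 5: ['fox', 'problem', 'in'] (min_width=14, slack=0)
Line 6: ['how'] (min_width=3, slack=11)

Answer: |message I     |
|banana in     |
|small sound   |
|for corn dirty|
|fox problem in|
|how           |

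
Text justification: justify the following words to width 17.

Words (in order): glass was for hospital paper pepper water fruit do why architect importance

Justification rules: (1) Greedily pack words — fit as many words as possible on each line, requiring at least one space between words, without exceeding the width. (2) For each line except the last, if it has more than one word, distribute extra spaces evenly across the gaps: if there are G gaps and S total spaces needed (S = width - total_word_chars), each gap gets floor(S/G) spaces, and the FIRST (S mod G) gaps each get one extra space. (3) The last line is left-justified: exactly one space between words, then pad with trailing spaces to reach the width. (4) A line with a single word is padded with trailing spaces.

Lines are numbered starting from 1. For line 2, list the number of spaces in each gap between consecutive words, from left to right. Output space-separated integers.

Answer: 4

Derivation:
Line 1: ['glass', 'was', 'for'] (min_width=13, slack=4)
Line 2: ['hospital', 'paper'] (min_width=14, slack=3)
Line 3: ['pepper', 'water'] (min_width=12, slack=5)
Line 4: ['fruit', 'do', 'why'] (min_width=12, slack=5)
Line 5: ['architect'] (min_width=9, slack=8)
Line 6: ['importance'] (min_width=10, slack=7)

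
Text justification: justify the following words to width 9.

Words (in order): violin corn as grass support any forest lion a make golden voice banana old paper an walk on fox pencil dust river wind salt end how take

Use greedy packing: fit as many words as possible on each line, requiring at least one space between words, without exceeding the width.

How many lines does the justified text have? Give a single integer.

Line 1: ['violin'] (min_width=6, slack=3)
Line 2: ['corn', 'as'] (min_width=7, slack=2)
Line 3: ['grass'] (min_width=5, slack=4)
Line 4: ['support'] (min_width=7, slack=2)
Line 5: ['any'] (min_width=3, slack=6)
Line 6: ['forest'] (min_width=6, slack=3)
Line 7: ['lion', 'a'] (min_width=6, slack=3)
Line 8: ['make'] (min_width=4, slack=5)
Line 9: ['golden'] (min_width=6, slack=3)
Line 10: ['voice'] (min_width=5, slack=4)
Line 11: ['banana'] (min_width=6, slack=3)
Line 12: ['old', 'paper'] (min_width=9, slack=0)
Line 13: ['an', 'walk'] (min_width=7, slack=2)
Line 14: ['on', 'fox'] (min_width=6, slack=3)
Line 15: ['pencil'] (min_width=6, slack=3)
Line 16: ['dust'] (min_width=4, slack=5)
Line 17: ['river'] (min_width=5, slack=4)
Line 18: ['wind', 'salt'] (min_width=9, slack=0)
Line 19: ['end', 'how'] (min_width=7, slack=2)
Line 20: ['take'] (min_width=4, slack=5)
Total lines: 20

Answer: 20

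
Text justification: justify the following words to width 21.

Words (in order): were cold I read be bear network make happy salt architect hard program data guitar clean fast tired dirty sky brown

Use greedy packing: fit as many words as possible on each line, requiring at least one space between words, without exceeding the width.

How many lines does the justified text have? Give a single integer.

Answer: 6

Derivation:
Line 1: ['were', 'cold', 'I', 'read', 'be'] (min_width=19, slack=2)
Line 2: ['bear', 'network', 'make'] (min_width=17, slack=4)
Line 3: ['happy', 'salt', 'architect'] (min_width=20, slack=1)
Line 4: ['hard', 'program', 'data'] (min_width=17, slack=4)
Line 5: ['guitar', 'clean', 'fast'] (min_width=17, slack=4)
Line 6: ['tired', 'dirty', 'sky', 'brown'] (min_width=21, slack=0)
Total lines: 6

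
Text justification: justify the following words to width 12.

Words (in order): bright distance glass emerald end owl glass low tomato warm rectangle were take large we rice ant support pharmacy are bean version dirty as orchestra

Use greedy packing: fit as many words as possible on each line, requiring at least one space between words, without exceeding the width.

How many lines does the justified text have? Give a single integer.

Line 1: ['bright'] (min_width=6, slack=6)
Line 2: ['distance'] (min_width=8, slack=4)
Line 3: ['glass'] (min_width=5, slack=7)
Line 4: ['emerald', 'end'] (min_width=11, slack=1)
Line 5: ['owl', 'glass'] (min_width=9, slack=3)
Line 6: ['low', 'tomato'] (min_width=10, slack=2)
Line 7: ['warm'] (min_width=4, slack=8)
Line 8: ['rectangle'] (min_width=9, slack=3)
Line 9: ['were', 'take'] (min_width=9, slack=3)
Line 10: ['large', 'we'] (min_width=8, slack=4)
Line 11: ['rice', 'ant'] (min_width=8, slack=4)
Line 12: ['support'] (min_width=7, slack=5)
Line 13: ['pharmacy', 'are'] (min_width=12, slack=0)
Line 14: ['bean', 'version'] (min_width=12, slack=0)
Line 15: ['dirty', 'as'] (min_width=8, slack=4)
Line 16: ['orchestra'] (min_width=9, slack=3)
Total lines: 16

Answer: 16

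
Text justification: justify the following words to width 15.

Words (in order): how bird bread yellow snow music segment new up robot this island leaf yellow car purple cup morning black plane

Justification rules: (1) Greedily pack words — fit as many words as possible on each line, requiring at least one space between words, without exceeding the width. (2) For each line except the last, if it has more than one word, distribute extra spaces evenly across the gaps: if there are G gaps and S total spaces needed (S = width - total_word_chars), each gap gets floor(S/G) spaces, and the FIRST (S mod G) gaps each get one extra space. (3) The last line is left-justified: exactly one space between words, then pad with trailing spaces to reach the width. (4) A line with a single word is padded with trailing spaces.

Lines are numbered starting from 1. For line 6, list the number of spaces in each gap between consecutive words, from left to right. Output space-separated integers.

Line 1: ['how', 'bird', 'bread'] (min_width=14, slack=1)
Line 2: ['yellow', 'snow'] (min_width=11, slack=4)
Line 3: ['music', 'segment'] (min_width=13, slack=2)
Line 4: ['new', 'up', 'robot'] (min_width=12, slack=3)
Line 5: ['this', 'island'] (min_width=11, slack=4)
Line 6: ['leaf', 'yellow', 'car'] (min_width=15, slack=0)
Line 7: ['purple', 'cup'] (min_width=10, slack=5)
Line 8: ['morning', 'black'] (min_width=13, slack=2)
Line 9: ['plane'] (min_width=5, slack=10)

Answer: 1 1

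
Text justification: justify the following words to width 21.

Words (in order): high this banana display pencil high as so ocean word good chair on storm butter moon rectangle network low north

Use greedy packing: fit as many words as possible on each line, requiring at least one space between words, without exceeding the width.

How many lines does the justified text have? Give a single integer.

Answer: 6

Derivation:
Line 1: ['high', 'this', 'banana'] (min_width=16, slack=5)
Line 2: ['display', 'pencil', 'high'] (min_width=19, slack=2)
Line 3: ['as', 'so', 'ocean', 'word', 'good'] (min_width=21, slack=0)
Line 4: ['chair', 'on', 'storm', 'butter'] (min_width=21, slack=0)
Line 5: ['moon', 'rectangle'] (min_width=14, slack=7)
Line 6: ['network', 'low', 'north'] (min_width=17, slack=4)
Total lines: 6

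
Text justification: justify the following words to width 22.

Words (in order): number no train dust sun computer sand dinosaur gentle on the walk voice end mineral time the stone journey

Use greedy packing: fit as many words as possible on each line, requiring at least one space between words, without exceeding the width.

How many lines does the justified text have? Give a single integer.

Line 1: ['number', 'no', 'train', 'dust'] (min_width=20, slack=2)
Line 2: ['sun', 'computer', 'sand'] (min_width=17, slack=5)
Line 3: ['dinosaur', 'gentle', 'on', 'the'] (min_width=22, slack=0)
Line 4: ['walk', 'voice', 'end', 'mineral'] (min_width=22, slack=0)
Line 5: ['time', 'the', 'stone', 'journey'] (min_width=22, slack=0)
Total lines: 5

Answer: 5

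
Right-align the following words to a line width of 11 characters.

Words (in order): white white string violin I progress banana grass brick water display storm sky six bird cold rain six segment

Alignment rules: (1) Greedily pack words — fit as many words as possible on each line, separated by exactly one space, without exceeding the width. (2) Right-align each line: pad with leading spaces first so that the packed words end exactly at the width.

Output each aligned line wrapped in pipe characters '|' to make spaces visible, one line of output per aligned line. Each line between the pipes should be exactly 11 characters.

Line 1: ['white', 'white'] (min_width=11, slack=0)
Line 2: ['string'] (min_width=6, slack=5)
Line 3: ['violin', 'I'] (min_width=8, slack=3)
Line 4: ['progress'] (min_width=8, slack=3)
Line 5: ['banana'] (min_width=6, slack=5)
Line 6: ['grass', 'brick'] (min_width=11, slack=0)
Line 7: ['water'] (min_width=5, slack=6)
Line 8: ['display'] (min_width=7, slack=4)
Line 9: ['storm', 'sky'] (min_width=9, slack=2)
Line 10: ['six', 'bird'] (min_width=8, slack=3)
Line 11: ['cold', 'rain'] (min_width=9, slack=2)
Line 12: ['six', 'segment'] (min_width=11, slack=0)

Answer: |white white|
|     string|
|   violin I|
|   progress|
|     banana|
|grass brick|
|      water|
|    display|
|  storm sky|
|   six bird|
|  cold rain|
|six segment|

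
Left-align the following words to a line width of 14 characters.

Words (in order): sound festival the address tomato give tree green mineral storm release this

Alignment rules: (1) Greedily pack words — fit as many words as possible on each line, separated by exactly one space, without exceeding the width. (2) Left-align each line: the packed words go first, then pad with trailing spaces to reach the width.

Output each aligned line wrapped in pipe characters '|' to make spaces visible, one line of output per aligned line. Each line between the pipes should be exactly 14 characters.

Answer: |sound festival|
|the address   |
|tomato give   |
|tree green    |
|mineral storm |
|release this  |

Derivation:
Line 1: ['sound', 'festival'] (min_width=14, slack=0)
Line 2: ['the', 'address'] (min_width=11, slack=3)
Line 3: ['tomato', 'give'] (min_width=11, slack=3)
Line 4: ['tree', 'green'] (min_width=10, slack=4)
Line 5: ['mineral', 'storm'] (min_width=13, slack=1)
Line 6: ['release', 'this'] (min_width=12, slack=2)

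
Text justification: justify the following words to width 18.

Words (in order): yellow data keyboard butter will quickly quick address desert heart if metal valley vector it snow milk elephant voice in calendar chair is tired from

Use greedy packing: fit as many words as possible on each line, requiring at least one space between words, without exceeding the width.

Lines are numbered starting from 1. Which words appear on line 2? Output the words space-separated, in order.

Answer: keyboard butter

Derivation:
Line 1: ['yellow', 'data'] (min_width=11, slack=7)
Line 2: ['keyboard', 'butter'] (min_width=15, slack=3)
Line 3: ['will', 'quickly', 'quick'] (min_width=18, slack=0)
Line 4: ['address', 'desert'] (min_width=14, slack=4)
Line 5: ['heart', 'if', 'metal'] (min_width=14, slack=4)
Line 6: ['valley', 'vector', 'it'] (min_width=16, slack=2)
Line 7: ['snow', 'milk', 'elephant'] (min_width=18, slack=0)
Line 8: ['voice', 'in', 'calendar'] (min_width=17, slack=1)
Line 9: ['chair', 'is', 'tired'] (min_width=14, slack=4)
Line 10: ['from'] (min_width=4, slack=14)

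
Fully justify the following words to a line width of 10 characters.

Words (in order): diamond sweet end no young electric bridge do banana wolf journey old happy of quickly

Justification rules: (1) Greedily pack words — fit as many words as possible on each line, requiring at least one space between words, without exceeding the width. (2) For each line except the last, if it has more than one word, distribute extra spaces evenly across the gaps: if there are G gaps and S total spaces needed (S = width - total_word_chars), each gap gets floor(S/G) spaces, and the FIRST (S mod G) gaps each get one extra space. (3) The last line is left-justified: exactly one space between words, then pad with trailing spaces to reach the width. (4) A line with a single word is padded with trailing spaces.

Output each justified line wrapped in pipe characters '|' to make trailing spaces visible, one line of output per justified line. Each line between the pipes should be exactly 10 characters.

Answer: |diamond   |
|sweet  end|
|no   young|
|electric  |
|bridge  do|
|banana    |
|wolf      |
|journey   |
|old  happy|
|of quickly|

Derivation:
Line 1: ['diamond'] (min_width=7, slack=3)
Line 2: ['sweet', 'end'] (min_width=9, slack=1)
Line 3: ['no', 'young'] (min_width=8, slack=2)
Line 4: ['electric'] (min_width=8, slack=2)
Line 5: ['bridge', 'do'] (min_width=9, slack=1)
Line 6: ['banana'] (min_width=6, slack=4)
Line 7: ['wolf'] (min_width=4, slack=6)
Line 8: ['journey'] (min_width=7, slack=3)
Line 9: ['old', 'happy'] (min_width=9, slack=1)
Line 10: ['of', 'quickly'] (min_width=10, slack=0)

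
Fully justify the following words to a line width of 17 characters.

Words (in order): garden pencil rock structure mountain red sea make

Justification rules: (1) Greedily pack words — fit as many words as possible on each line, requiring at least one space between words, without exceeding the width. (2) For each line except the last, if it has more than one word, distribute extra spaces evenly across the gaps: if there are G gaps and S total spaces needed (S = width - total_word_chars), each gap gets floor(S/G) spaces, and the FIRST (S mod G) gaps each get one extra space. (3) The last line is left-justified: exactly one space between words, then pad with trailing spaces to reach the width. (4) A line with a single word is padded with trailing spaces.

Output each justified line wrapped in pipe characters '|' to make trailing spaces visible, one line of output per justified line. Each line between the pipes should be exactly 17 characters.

Answer: |garden     pencil|
|rock    structure|
|mountain  red sea|
|make             |

Derivation:
Line 1: ['garden', 'pencil'] (min_width=13, slack=4)
Line 2: ['rock', 'structure'] (min_width=14, slack=3)
Line 3: ['mountain', 'red', 'sea'] (min_width=16, slack=1)
Line 4: ['make'] (min_width=4, slack=13)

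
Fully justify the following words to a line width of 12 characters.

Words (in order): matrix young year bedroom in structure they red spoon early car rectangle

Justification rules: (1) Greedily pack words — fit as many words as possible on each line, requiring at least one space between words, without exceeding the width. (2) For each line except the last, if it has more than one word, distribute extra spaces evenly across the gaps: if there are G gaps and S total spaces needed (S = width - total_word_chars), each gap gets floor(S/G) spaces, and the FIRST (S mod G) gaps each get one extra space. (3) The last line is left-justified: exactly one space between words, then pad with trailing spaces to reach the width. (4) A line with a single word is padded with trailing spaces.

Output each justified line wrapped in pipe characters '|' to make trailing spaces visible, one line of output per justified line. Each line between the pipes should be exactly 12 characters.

Answer: |matrix young|
|year bedroom|
|in structure|
|they     red|
|spoon  early|
|car         |
|rectangle   |

Derivation:
Line 1: ['matrix', 'young'] (min_width=12, slack=0)
Line 2: ['year', 'bedroom'] (min_width=12, slack=0)
Line 3: ['in', 'structure'] (min_width=12, slack=0)
Line 4: ['they', 'red'] (min_width=8, slack=4)
Line 5: ['spoon', 'early'] (min_width=11, slack=1)
Line 6: ['car'] (min_width=3, slack=9)
Line 7: ['rectangle'] (min_width=9, slack=3)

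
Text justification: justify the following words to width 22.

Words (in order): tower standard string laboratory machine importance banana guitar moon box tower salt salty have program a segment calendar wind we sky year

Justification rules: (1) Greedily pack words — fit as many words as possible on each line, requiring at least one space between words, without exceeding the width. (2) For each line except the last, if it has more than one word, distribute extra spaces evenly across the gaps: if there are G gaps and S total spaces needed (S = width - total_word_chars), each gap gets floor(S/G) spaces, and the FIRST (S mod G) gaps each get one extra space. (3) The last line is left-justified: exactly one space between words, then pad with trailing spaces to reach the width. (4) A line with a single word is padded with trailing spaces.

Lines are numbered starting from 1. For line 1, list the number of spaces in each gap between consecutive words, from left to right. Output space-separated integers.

Answer: 2 1

Derivation:
Line 1: ['tower', 'standard', 'string'] (min_width=21, slack=1)
Line 2: ['laboratory', 'machine'] (min_width=18, slack=4)
Line 3: ['importance', 'banana'] (min_width=17, slack=5)
Line 4: ['guitar', 'moon', 'box', 'tower'] (min_width=21, slack=1)
Line 5: ['salt', 'salty', 'have'] (min_width=15, slack=7)
Line 6: ['program', 'a', 'segment'] (min_width=17, slack=5)
Line 7: ['calendar', 'wind', 'we', 'sky'] (min_width=20, slack=2)
Line 8: ['year'] (min_width=4, slack=18)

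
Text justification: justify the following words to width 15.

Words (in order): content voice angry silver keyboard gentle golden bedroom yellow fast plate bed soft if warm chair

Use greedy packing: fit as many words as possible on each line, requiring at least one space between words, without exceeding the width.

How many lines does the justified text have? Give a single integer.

Answer: 7

Derivation:
Line 1: ['content', 'voice'] (min_width=13, slack=2)
Line 2: ['angry', 'silver'] (min_width=12, slack=3)
Line 3: ['keyboard', 'gentle'] (min_width=15, slack=0)
Line 4: ['golden', 'bedroom'] (min_width=14, slack=1)
Line 5: ['yellow', 'fast'] (min_width=11, slack=4)
Line 6: ['plate', 'bed', 'soft'] (min_width=14, slack=1)
Line 7: ['if', 'warm', 'chair'] (min_width=13, slack=2)
Total lines: 7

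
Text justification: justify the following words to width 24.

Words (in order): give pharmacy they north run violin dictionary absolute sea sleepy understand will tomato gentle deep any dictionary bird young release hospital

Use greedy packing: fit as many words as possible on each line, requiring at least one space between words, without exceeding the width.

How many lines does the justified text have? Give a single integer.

Answer: 7

Derivation:
Line 1: ['give', 'pharmacy', 'they', 'north'] (min_width=24, slack=0)
Line 2: ['run', 'violin', 'dictionary'] (min_width=21, slack=3)
Line 3: ['absolute', 'sea', 'sleepy'] (min_width=19, slack=5)
Line 4: ['understand', 'will', 'tomato'] (min_width=22, slack=2)
Line 5: ['gentle', 'deep', 'any'] (min_width=15, slack=9)
Line 6: ['dictionary', 'bird', 'young'] (min_width=21, slack=3)
Line 7: ['release', 'hospital'] (min_width=16, slack=8)
Total lines: 7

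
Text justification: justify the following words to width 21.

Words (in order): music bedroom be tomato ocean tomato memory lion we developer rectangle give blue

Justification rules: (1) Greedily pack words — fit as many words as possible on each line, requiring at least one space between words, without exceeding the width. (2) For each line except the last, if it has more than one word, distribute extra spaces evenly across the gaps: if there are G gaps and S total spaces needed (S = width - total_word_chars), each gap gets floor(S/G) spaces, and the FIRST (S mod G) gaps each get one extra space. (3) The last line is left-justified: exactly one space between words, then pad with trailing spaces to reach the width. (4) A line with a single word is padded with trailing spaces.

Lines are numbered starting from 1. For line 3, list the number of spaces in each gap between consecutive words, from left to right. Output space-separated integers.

Answer: 5 4

Derivation:
Line 1: ['music', 'bedroom', 'be'] (min_width=16, slack=5)
Line 2: ['tomato', 'ocean', 'tomato'] (min_width=19, slack=2)
Line 3: ['memory', 'lion', 'we'] (min_width=14, slack=7)
Line 4: ['developer', 'rectangle'] (min_width=19, slack=2)
Line 5: ['give', 'blue'] (min_width=9, slack=12)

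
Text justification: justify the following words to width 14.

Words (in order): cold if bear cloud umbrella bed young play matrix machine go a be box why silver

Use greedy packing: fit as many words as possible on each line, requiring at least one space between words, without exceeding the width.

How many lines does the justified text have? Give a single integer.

Answer: 6

Derivation:
Line 1: ['cold', 'if', 'bear'] (min_width=12, slack=2)
Line 2: ['cloud', 'umbrella'] (min_width=14, slack=0)
Line 3: ['bed', 'young', 'play'] (min_width=14, slack=0)
Line 4: ['matrix', 'machine'] (min_width=14, slack=0)
Line 5: ['go', 'a', 'be', 'box'] (min_width=11, slack=3)
Line 6: ['why', 'silver'] (min_width=10, slack=4)
Total lines: 6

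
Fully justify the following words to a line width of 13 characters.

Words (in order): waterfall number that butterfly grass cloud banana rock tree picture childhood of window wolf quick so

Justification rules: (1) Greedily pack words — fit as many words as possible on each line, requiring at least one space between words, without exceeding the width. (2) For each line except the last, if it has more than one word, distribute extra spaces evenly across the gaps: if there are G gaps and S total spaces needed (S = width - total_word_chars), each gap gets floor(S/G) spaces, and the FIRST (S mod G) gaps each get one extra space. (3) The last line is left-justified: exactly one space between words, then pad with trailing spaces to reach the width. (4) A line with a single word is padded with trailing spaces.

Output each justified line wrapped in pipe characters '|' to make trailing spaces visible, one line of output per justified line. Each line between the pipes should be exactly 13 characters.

Line 1: ['waterfall'] (min_width=9, slack=4)
Line 2: ['number', 'that'] (min_width=11, slack=2)
Line 3: ['butterfly'] (min_width=9, slack=4)
Line 4: ['grass', 'cloud'] (min_width=11, slack=2)
Line 5: ['banana', 'rock'] (min_width=11, slack=2)
Line 6: ['tree', 'picture'] (min_width=12, slack=1)
Line 7: ['childhood', 'of'] (min_width=12, slack=1)
Line 8: ['window', 'wolf'] (min_width=11, slack=2)
Line 9: ['quick', 'so'] (min_width=8, slack=5)

Answer: |waterfall    |
|number   that|
|butterfly    |
|grass   cloud|
|banana   rock|
|tree  picture|
|childhood  of|
|window   wolf|
|quick so     |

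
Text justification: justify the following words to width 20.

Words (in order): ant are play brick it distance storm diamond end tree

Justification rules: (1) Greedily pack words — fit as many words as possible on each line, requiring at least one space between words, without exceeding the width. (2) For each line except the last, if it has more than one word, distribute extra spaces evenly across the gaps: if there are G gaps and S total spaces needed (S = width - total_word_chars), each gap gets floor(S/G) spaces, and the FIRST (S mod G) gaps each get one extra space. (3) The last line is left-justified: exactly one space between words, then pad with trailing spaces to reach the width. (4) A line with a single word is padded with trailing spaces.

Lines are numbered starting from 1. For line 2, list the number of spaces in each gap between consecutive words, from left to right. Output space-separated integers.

Answer: 3 2

Derivation:
Line 1: ['ant', 'are', 'play', 'brick'] (min_width=18, slack=2)
Line 2: ['it', 'distance', 'storm'] (min_width=17, slack=3)
Line 3: ['diamond', 'end', 'tree'] (min_width=16, slack=4)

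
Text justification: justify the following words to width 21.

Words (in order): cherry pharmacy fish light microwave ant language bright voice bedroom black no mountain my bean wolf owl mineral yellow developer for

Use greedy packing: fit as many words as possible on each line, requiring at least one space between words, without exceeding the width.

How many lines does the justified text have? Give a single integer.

Line 1: ['cherry', 'pharmacy', 'fish'] (min_width=20, slack=1)
Line 2: ['light', 'microwave', 'ant'] (min_width=19, slack=2)
Line 3: ['language', 'bright', 'voice'] (min_width=21, slack=0)
Line 4: ['bedroom', 'black', 'no'] (min_width=16, slack=5)
Line 5: ['mountain', 'my', 'bean', 'wolf'] (min_width=21, slack=0)
Line 6: ['owl', 'mineral', 'yellow'] (min_width=18, slack=3)
Line 7: ['developer', 'for'] (min_width=13, slack=8)
Total lines: 7

Answer: 7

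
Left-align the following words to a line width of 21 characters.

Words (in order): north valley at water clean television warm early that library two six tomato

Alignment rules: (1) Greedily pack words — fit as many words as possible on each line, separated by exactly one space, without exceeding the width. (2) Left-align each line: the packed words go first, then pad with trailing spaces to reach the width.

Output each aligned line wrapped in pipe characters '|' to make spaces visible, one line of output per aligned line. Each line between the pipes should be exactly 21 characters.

Answer: |north valley at water|
|clean television warm|
|early that library   |
|two six tomato       |

Derivation:
Line 1: ['north', 'valley', 'at', 'water'] (min_width=21, slack=0)
Line 2: ['clean', 'television', 'warm'] (min_width=21, slack=0)
Line 3: ['early', 'that', 'library'] (min_width=18, slack=3)
Line 4: ['two', 'six', 'tomato'] (min_width=14, slack=7)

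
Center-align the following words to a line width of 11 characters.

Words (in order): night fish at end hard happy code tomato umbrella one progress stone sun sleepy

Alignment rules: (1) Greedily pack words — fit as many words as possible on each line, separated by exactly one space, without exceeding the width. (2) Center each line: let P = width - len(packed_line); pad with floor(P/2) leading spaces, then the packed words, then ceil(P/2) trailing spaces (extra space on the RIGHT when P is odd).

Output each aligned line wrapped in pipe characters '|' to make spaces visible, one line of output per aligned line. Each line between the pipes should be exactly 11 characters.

Answer: |night fish |
|at end hard|
|happy code |
|  tomato   |
| umbrella  |
|    one    |
| progress  |
| stone sun |
|  sleepy   |

Derivation:
Line 1: ['night', 'fish'] (min_width=10, slack=1)
Line 2: ['at', 'end', 'hard'] (min_width=11, slack=0)
Line 3: ['happy', 'code'] (min_width=10, slack=1)
Line 4: ['tomato'] (min_width=6, slack=5)
Line 5: ['umbrella'] (min_width=8, slack=3)
Line 6: ['one'] (min_width=3, slack=8)
Line 7: ['progress'] (min_width=8, slack=3)
Line 8: ['stone', 'sun'] (min_width=9, slack=2)
Line 9: ['sleepy'] (min_width=6, slack=5)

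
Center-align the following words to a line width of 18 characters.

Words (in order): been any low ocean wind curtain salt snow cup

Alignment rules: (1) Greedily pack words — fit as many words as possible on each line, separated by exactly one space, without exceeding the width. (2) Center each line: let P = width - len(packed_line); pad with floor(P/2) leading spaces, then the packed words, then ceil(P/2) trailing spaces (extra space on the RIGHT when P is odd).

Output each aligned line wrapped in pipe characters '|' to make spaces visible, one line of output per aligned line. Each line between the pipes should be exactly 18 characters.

Answer: |been any low ocean|
|wind curtain salt |
|     snow cup     |

Derivation:
Line 1: ['been', 'any', 'low', 'ocean'] (min_width=18, slack=0)
Line 2: ['wind', 'curtain', 'salt'] (min_width=17, slack=1)
Line 3: ['snow', 'cup'] (min_width=8, slack=10)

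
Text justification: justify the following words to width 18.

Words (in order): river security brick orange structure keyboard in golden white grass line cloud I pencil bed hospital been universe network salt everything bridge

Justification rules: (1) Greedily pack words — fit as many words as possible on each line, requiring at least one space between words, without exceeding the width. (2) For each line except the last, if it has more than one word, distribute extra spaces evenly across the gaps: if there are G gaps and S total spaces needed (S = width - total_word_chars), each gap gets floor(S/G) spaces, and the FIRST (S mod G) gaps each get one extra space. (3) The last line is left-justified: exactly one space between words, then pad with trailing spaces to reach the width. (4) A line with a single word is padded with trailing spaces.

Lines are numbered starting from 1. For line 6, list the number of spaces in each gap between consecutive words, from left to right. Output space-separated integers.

Answer: 9

Derivation:
Line 1: ['river', 'security'] (min_width=14, slack=4)
Line 2: ['brick', 'orange'] (min_width=12, slack=6)
Line 3: ['structure', 'keyboard'] (min_width=18, slack=0)
Line 4: ['in', 'golden', 'white'] (min_width=15, slack=3)
Line 5: ['grass', 'line', 'cloud', 'I'] (min_width=18, slack=0)
Line 6: ['pencil', 'bed'] (min_width=10, slack=8)
Line 7: ['hospital', 'been'] (min_width=13, slack=5)
Line 8: ['universe', 'network'] (min_width=16, slack=2)
Line 9: ['salt', 'everything'] (min_width=15, slack=3)
Line 10: ['bridge'] (min_width=6, slack=12)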